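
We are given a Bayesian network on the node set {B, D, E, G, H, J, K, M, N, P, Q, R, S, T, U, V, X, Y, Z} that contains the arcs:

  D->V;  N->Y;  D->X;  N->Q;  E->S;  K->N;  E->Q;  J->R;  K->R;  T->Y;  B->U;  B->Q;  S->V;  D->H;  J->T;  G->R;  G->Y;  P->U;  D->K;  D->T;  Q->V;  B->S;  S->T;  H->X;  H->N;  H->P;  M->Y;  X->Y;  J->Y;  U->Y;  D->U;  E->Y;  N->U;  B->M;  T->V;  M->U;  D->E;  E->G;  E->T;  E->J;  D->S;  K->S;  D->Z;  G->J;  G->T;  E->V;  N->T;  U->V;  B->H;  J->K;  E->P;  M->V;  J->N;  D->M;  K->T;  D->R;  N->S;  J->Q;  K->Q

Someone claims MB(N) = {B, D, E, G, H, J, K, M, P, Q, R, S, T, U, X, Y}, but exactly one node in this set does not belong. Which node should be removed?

R

The Markov blanket of a node is its parents, its children, and the other parents of its children.
Parents of N: H, J, K.
N has children Q, S, T, U, Y.
Co-parents of N (other parents of its children):
  Q: B, E, J, K
  S: B, D, E, K
  T: D, E, G, J, K, S
  U: B, D, M, P
  Y: E, G, J, M, T, U, X
MB(N) = {B, D, E, G, H, J, K, M, P, Q, S, T, U, X, Y}.
R is neither a parent, child, nor co-parent of N, so it does not belong.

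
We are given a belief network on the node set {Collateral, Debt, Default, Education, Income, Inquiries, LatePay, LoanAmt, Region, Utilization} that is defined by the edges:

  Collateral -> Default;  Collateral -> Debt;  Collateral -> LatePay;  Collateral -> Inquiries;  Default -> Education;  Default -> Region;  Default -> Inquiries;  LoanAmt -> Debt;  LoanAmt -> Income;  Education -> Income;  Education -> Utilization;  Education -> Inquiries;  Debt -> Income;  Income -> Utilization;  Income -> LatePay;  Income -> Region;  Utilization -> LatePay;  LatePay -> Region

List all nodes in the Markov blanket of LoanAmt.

The Markov blanket of a node is its parents, its children, and the other parents of its children.
LoanAmt's parents: none.
Children of LoanAmt: Debt, Income.
Co-parents of LoanAmt (other parents of its children):
  Debt: Collateral
  Income: Debt, Education
MB(LoanAmt) = {Collateral, Debt, Education, Income}.

{Collateral, Debt, Education, Income}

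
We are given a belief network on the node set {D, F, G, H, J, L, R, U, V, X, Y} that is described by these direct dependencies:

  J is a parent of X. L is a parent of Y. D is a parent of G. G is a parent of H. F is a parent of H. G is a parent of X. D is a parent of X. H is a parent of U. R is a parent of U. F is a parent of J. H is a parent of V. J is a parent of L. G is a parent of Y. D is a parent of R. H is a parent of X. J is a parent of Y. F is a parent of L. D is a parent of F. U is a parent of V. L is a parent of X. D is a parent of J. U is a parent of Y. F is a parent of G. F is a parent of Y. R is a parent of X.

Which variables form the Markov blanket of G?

The Markov blanket of a node is its parents, its children, and the other parents of its children.
G has parents D, F.
G has children H, X, Y.
Co-parents of G (other parents of its children):
  parents(H) \ {G} = {F}.
  X also has parents D, H, J, L, R.
  Y also has parents F, J, L, U.
MB(G) = {D, F, H, J, L, R, U, X, Y}.

{D, F, H, J, L, R, U, X, Y}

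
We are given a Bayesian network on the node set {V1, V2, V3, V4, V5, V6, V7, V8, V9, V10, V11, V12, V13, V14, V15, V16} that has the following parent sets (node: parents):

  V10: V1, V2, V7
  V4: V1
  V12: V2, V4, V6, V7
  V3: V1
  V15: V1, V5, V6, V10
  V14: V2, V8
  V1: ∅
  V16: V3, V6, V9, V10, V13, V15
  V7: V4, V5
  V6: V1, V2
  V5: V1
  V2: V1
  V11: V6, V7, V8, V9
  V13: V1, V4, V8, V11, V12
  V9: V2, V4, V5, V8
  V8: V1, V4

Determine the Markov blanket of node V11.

{V1, V4, V6, V7, V8, V9, V12, V13}

By definition, MB(V11) is built from V11's parents, V11's children, and the co-parents of V11.
Parents of V11: V6, V7, V8, V9.
Children of V11: V13.
Parents of each child, excluding V11:
  parents(V13) \ {V11} = {V1, V4, V8, V12}.
So the Markov blanket of V11 is {V1, V4, V6, V7, V8, V9, V12, V13}.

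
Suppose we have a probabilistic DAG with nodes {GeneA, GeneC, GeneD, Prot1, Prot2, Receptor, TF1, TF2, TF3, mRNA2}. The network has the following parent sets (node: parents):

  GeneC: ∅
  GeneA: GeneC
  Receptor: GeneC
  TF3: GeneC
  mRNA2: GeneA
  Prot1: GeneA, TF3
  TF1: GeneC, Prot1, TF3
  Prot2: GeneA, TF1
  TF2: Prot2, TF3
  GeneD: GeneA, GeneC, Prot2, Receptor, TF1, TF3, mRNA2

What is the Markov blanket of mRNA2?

A node's Markov blanket = Pa ∪ Ch ∪ (parents of Ch other than the node itself).
Ch(mRNA2) = {GeneD}.
mRNA2's parents: GeneA.
For each child, the remaining parents (spouses of mRNA2):
  GeneD also has parents GeneA, GeneC, Prot2, Receptor, TF1, TF3.
So the Markov blanket of mRNA2 is {GeneA, GeneC, GeneD, Prot2, Receptor, TF1, TF3}.

{GeneA, GeneC, GeneD, Prot2, Receptor, TF1, TF3}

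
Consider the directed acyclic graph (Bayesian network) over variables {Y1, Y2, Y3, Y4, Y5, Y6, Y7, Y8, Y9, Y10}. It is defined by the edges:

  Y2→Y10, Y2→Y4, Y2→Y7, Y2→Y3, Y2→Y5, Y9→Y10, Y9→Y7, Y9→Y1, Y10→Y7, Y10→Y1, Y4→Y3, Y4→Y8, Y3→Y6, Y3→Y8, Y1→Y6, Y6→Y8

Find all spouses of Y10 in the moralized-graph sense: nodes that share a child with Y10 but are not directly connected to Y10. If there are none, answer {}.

{}

Children of Y10: Y1, Y7.
  Y7's other parents are Y2, Y9.
  parents(Y1) \ {Y10} = {Y9}.
Excluding nodes already adjacent to Y10 (Y1, Y2, Y7, Y9), the co-parent-only contribution is {}.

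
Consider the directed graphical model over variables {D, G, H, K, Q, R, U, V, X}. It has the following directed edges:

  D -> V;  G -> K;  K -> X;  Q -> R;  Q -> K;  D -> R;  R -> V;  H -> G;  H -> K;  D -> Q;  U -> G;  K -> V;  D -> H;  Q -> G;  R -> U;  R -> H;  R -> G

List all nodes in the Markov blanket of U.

U's parents: R.
U has child G.
For each child, the remaining parents (spouses of U):
  G's other parents are H, Q, R.
MB(U) = {G, H, Q, R}.

{G, H, Q, R}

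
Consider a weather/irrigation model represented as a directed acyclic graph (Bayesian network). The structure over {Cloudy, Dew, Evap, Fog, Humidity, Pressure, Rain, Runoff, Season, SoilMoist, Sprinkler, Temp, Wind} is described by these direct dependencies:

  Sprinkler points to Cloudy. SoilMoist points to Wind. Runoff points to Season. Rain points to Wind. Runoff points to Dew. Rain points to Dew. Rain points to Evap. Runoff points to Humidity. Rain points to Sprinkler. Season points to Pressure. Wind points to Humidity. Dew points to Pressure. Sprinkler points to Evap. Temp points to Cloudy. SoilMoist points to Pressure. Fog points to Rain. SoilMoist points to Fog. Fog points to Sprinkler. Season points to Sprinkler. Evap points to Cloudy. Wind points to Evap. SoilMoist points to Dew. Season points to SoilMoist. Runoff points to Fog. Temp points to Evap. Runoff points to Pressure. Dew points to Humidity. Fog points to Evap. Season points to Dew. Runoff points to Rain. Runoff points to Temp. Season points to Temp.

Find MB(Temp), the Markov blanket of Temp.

Parents of Temp: Runoff, Season.
Ch(Temp) = {Cloudy, Evap}.
For each child, the remaining parents (spouses of Temp):
  Evap: Fog, Rain, Sprinkler, Wind
  Cloudy: Evap, Sprinkler
So the Markov blanket of Temp is {Cloudy, Evap, Fog, Rain, Runoff, Season, Sprinkler, Wind}.

{Cloudy, Evap, Fog, Rain, Runoff, Season, Sprinkler, Wind}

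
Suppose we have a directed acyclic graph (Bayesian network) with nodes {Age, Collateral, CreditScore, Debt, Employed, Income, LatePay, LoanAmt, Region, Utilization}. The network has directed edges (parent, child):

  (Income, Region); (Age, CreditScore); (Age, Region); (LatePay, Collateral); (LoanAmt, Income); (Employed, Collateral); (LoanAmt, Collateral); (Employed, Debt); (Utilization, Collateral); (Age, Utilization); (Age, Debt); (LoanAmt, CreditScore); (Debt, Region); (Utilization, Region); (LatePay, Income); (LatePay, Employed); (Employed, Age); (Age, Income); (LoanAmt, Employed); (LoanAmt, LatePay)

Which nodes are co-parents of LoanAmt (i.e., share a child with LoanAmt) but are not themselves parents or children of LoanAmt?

Children of LoanAmt: Collateral, CreditScore, Employed, Income, LatePay.
  LatePay: no additional parents.
  Employed also has parent LatePay.
  Collateral also has parents Employed, LatePay, Utilization.
  Income also has parents Age, LatePay.
  CreditScore also has parent Age.
Excluding nodes already adjacent to LoanAmt (Collateral, CreditScore, Employed, Income, LatePay), the co-parent-only contribution is {Age, Utilization}.

{Age, Utilization}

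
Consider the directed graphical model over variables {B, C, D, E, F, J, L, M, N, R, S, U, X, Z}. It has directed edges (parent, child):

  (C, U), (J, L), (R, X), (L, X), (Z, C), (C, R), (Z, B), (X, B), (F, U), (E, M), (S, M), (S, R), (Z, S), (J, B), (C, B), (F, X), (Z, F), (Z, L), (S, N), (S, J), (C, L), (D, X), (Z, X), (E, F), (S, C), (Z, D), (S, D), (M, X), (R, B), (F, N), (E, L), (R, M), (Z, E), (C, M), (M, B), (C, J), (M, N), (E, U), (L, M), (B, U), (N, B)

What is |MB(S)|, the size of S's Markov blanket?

10

S has children C, D, J, M, N, R.
S has parent Z.
For each child, the remaining parents (spouses of S):
  C also has parent Z.
  parents(D) \ {S} = {Z}.
  R also has parent C.
  parents(J) \ {S} = {C}.
  parents(M) \ {S} = {C, E, L, R}.
  parents(N) \ {S} = {F, M}.
MB(S) = {C, D, E, F, J, L, M, N, R, Z}, which has 10 nodes.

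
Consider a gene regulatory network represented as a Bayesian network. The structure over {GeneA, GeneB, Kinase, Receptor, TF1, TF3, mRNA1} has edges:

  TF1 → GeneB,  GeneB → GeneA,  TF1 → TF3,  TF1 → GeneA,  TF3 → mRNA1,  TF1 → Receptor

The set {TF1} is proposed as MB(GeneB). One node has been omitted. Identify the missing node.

GeneA

A node's Markov blanket = Pa ∪ Ch ∪ (parents of Ch other than the node itself).
Pa(GeneB) = {TF1}.
Children of GeneB: GeneA.
For each child, the remaining parents (spouses of GeneB):
  GeneA also has parent TF1.
MB(GeneB) = {GeneA, TF1}.
Comparing with the claimed set, GeneA is missing.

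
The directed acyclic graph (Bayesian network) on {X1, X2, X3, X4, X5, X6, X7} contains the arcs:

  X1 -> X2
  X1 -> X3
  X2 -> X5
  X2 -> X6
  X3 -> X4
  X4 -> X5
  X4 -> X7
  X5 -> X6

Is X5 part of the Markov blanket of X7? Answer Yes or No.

Recall MB(v) = parents ∪ children ∪ spouses, where spouses are the other parents of v's children.
X7 has parent X4.
Ch(X7) = {}.
With no children, X7 has no spouses; the co-parent set is empty.
MB(X7) = {X4}; X5 is not in this set.

No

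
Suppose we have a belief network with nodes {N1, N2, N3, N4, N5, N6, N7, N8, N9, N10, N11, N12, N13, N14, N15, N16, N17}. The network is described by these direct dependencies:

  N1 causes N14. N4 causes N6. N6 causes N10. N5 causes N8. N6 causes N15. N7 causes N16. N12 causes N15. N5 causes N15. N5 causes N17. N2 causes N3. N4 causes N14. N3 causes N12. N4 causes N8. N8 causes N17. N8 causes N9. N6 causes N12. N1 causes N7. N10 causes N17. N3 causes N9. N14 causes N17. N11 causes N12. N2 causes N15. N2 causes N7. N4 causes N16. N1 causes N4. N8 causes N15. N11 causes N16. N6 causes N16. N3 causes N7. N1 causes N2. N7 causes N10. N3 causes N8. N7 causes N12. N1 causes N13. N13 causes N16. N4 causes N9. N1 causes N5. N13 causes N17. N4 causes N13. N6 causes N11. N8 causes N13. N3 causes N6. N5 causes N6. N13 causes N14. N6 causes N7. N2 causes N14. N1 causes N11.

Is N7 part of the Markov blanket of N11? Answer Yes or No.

Yes

N7 is a co-parent of N11: both are parents of N12, N16.
So N7 ∈ MB(N11).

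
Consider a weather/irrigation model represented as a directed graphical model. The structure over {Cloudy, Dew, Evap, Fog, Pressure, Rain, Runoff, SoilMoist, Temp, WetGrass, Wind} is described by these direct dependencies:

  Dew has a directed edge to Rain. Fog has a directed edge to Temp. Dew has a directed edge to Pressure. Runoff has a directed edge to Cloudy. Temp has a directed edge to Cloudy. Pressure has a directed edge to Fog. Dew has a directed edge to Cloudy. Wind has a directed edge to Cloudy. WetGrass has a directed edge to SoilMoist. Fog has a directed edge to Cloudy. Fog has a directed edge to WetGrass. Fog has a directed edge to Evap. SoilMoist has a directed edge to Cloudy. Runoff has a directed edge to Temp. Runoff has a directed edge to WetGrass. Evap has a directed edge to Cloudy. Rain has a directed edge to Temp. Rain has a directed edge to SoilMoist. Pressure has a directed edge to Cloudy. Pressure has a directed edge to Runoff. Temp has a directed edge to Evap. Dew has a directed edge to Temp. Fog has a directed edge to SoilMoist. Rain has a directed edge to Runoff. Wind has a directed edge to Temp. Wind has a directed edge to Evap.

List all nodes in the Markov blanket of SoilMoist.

{Cloudy, Dew, Evap, Fog, Pressure, Rain, Runoff, Temp, WetGrass, Wind}

SoilMoist has parents Fog, Rain, WetGrass.
SoilMoist has child Cloudy.
For each child, the remaining parents (spouses of SoilMoist):
  Cloudy also has parents Dew, Evap, Fog, Pressure, Runoff, Temp, Wind.
Taking the union gives {Cloudy, Dew, Evap, Fog, Pressure, Rain, Runoff, Temp, WetGrass, Wind}.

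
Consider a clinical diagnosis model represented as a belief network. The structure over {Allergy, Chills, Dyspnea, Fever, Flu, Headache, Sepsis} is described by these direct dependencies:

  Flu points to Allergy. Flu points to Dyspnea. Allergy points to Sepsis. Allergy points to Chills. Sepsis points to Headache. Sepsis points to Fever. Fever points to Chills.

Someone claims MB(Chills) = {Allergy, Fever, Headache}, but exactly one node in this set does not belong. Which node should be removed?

Headache

Ch(Chills) = {}.
Chills's parents: Allergy, Fever.
Chills has no children, so there are no co-parents.
MB(Chills) = {Allergy, Fever}.
Headache is neither a parent, child, nor co-parent of Chills, so it does not belong.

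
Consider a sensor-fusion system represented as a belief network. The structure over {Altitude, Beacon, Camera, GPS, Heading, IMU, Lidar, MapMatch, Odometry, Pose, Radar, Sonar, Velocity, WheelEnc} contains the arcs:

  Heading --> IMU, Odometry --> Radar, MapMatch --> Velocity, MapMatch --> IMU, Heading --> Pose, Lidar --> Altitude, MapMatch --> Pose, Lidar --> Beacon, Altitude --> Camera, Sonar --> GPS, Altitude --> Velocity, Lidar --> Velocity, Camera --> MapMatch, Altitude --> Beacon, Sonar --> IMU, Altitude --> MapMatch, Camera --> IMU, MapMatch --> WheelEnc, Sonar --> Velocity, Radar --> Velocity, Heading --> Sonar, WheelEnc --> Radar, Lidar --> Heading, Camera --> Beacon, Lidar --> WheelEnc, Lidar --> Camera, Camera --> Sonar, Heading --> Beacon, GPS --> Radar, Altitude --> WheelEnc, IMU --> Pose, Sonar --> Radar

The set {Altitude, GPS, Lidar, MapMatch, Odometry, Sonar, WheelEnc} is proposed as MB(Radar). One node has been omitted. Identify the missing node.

Recall MB(v) = parents ∪ children ∪ spouses, where spouses are the other parents of v's children.
Parents of Radar: GPS, Odometry, Sonar, WheelEnc.
Radar has child Velocity.
Co-parents of Radar (other parents of its children):
  Velocity: Altitude, Lidar, MapMatch, Sonar
MB(Radar) = {Altitude, GPS, Lidar, MapMatch, Odometry, Sonar, Velocity, WheelEnc}.
Comparing with the claimed set, Velocity is missing.

Velocity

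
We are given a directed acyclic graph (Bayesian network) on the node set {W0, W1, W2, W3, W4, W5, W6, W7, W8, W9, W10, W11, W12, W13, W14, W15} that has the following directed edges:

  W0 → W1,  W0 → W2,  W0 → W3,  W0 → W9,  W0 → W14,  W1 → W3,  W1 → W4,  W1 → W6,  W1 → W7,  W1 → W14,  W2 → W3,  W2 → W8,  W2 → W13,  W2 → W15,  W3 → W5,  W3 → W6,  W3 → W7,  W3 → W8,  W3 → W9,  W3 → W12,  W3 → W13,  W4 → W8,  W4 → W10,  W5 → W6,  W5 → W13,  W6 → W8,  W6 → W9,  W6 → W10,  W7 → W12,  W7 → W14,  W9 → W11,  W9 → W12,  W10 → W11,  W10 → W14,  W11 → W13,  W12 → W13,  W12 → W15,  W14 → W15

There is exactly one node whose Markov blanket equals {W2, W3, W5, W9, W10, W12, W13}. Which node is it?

The target node must have every member of {W2, W3, W5, W9, W10, W12, W13} as a parent, child, or co-parent, and no others.
Parents of W11: W9, W10; children: W13; co-parents: W2, W3, W5, W12.
These exactly cover the given set, so the node is W11.

W11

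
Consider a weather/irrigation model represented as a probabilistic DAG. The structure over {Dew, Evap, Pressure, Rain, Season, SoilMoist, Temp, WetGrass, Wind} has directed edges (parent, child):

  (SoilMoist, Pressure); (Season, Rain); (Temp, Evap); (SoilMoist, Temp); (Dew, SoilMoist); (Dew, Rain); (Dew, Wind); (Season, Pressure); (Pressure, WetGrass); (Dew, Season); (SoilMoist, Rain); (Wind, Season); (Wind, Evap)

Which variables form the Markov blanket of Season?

{Dew, Pressure, Rain, SoilMoist, Wind}

Season has parents Dew, Wind.
Children of Season: Pressure, Rain.
For each child, the remaining parents (spouses of Season):
  Pressure also has parent SoilMoist.
  Rain's other parents are Dew, SoilMoist.
So the Markov blanket of Season is {Dew, Pressure, Rain, SoilMoist, Wind}.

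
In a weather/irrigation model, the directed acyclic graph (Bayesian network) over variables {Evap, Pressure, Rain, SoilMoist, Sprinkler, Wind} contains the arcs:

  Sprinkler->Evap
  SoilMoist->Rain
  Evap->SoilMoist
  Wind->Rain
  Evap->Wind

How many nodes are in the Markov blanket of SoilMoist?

SoilMoist has parent Evap.
SoilMoist has child Rain.
Parents of each child, excluding SoilMoist:
  parents(Rain) \ {SoilMoist} = {Wind}.
MB(SoilMoist) = {Evap, Rain, Wind}, which has 3 nodes.

3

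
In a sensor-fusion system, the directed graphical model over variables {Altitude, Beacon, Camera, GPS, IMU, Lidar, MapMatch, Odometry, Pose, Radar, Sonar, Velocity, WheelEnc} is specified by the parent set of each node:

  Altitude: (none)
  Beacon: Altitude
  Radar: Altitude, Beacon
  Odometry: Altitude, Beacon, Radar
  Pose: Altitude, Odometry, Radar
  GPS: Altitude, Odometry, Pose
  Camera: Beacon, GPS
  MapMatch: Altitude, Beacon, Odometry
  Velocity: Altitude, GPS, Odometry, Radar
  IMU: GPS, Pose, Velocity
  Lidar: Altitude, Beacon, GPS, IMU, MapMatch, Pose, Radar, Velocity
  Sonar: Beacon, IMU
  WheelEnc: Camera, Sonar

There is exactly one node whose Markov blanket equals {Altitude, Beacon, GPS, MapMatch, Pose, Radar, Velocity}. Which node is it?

The target node must have every member of {Altitude, Beacon, GPS, MapMatch, Pose, Radar, Velocity} as a parent, child, or co-parent, and no others.
Parents of Odometry: Altitude, Beacon, Radar; children: GPS, MapMatch, Pose, Velocity; co-parents: Altitude, Beacon, GPS, Pose, Radar.
These exactly cover the given set, so the node is Odometry.

Odometry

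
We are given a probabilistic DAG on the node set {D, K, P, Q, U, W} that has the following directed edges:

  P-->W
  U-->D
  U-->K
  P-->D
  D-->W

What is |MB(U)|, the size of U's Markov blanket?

3

U's parents: none.
Ch(U) = {D, K}.
Other parents of U's children:
  K: no additional parents.
  D's other parent is P.
MB(U) = {D, K, P}, which has 3 nodes.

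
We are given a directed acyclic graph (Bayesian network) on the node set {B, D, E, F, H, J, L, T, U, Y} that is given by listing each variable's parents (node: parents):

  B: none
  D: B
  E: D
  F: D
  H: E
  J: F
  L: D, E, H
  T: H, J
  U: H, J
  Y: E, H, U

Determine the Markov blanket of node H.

Pa(H) = {E}.
Ch(H) = {L, T, U, Y}.
For each child, the remaining parents (spouses of H):
  L's other parents are D, E.
  T also has parent J.
  U's other parent is J.
  parents(Y) \ {H} = {E, U}.
Union: {E} ∪ {L, T, U, Y} ∪ {D, E, J, U} = {D, E, J, L, T, U, Y}.

{D, E, J, L, T, U, Y}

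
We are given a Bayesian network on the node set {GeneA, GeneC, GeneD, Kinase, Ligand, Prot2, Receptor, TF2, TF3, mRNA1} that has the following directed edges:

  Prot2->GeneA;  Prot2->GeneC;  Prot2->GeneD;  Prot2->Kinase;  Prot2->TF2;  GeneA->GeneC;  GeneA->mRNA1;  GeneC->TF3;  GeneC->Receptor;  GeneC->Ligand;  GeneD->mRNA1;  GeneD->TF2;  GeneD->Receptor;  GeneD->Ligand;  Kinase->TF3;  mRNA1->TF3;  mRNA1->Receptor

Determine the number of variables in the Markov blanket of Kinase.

Recall MB(v) = parents ∪ children ∪ spouses, where spouses are the other parents of v's children.
Parents of Kinase: Prot2.
Kinase has child TF3.
For each child, the remaining parents (spouses of Kinase):
  TF3: GeneC, mRNA1
MB(Kinase) = {GeneC, Prot2, TF3, mRNA1}, which has 4 nodes.

4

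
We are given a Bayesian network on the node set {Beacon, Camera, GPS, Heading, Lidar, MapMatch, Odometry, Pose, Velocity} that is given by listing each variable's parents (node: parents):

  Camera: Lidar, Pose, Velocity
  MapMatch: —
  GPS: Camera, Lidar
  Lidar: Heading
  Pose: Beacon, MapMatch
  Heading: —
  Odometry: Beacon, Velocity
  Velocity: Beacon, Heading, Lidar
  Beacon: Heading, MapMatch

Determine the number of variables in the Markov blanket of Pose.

Pa(Pose) = {Beacon, MapMatch}.
Ch(Pose) = {Camera}.
For each child, the remaining parents (spouses of Pose):
  Camera also has parents Lidar, Velocity.
MB(Pose) = {Beacon, Camera, Lidar, MapMatch, Velocity}, which has 5 nodes.

5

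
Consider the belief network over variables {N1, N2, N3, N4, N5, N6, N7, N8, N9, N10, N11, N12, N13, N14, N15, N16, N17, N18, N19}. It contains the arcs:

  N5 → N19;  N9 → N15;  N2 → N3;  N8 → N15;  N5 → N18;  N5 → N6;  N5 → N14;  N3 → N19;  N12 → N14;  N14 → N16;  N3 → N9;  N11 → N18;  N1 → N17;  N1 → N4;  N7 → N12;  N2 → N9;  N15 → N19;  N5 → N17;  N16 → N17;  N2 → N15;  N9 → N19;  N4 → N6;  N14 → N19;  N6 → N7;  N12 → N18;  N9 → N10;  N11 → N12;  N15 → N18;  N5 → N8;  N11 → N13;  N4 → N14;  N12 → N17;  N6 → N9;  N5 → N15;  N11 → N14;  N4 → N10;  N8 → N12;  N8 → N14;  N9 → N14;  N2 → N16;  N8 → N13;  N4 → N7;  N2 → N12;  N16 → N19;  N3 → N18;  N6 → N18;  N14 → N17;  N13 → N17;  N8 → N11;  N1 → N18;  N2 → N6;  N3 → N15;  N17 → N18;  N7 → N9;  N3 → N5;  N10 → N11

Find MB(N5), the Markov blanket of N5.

By definition, MB(N5) is built from N5's parents, N5's children, and the co-parents of N5.
N5 has parent N3.
N5's children: N6, N8, N14, N15, N17, N18, N19.
Co-parents of N5 (other parents of its children):
  N6's other parents are N2, N4.
  N8 has no other parent.
  parents(N14) \ {N5} = {N4, N8, N9, N11, N12}.
  N15 also has parents N2, N3, N8, N9.
  parents(N17) \ {N5} = {N1, N12, N13, N14, N16}.
  parents(N18) \ {N5} = {N1, N3, N6, N11, N12, N15, N17}.
  N19's other parents are N3, N9, N14, N15, N16.
So the Markov blanket of N5 is {N1, N2, N3, N4, N6, N8, N9, N11, N12, N13, N14, N15, N16, N17, N18, N19}.

{N1, N2, N3, N4, N6, N8, N9, N11, N12, N13, N14, N15, N16, N17, N18, N19}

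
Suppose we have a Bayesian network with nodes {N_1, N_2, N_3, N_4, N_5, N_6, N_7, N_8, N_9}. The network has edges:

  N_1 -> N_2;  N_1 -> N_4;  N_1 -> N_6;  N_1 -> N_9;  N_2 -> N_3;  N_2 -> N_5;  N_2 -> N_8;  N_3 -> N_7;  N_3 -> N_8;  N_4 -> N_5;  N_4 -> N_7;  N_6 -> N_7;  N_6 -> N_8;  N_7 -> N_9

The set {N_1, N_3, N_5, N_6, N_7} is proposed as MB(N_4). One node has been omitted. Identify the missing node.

N_2

Recall MB(v) = parents ∪ children ∪ spouses, where spouses are the other parents of v's children.
Pa(N_4) = {N_1}.
Ch(N_4) = {N_5, N_7}.
For each child, the remaining parents (spouses of N_4):
  N_5: N_2
  N_7: N_3, N_6
MB(N_4) = {N_1, N_2, N_3, N_5, N_6, N_7}.
Comparing with the claimed set, N_2 is missing.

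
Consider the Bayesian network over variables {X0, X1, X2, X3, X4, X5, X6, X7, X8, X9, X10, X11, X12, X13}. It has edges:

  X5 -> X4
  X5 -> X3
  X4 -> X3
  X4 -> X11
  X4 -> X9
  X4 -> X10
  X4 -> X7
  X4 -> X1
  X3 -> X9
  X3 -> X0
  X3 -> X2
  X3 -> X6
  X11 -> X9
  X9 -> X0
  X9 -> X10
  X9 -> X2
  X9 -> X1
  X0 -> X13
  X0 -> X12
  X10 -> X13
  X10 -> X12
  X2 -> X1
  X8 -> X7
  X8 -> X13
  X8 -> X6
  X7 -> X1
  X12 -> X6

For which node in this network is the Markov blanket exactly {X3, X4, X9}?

X11

The target node must have every member of {X3, X4, X9} as a parent, child, or co-parent, and no others.
Parents of X11: X4; children: X9; co-parents: X3, X4.
These exactly cover the given set, so the node is X11.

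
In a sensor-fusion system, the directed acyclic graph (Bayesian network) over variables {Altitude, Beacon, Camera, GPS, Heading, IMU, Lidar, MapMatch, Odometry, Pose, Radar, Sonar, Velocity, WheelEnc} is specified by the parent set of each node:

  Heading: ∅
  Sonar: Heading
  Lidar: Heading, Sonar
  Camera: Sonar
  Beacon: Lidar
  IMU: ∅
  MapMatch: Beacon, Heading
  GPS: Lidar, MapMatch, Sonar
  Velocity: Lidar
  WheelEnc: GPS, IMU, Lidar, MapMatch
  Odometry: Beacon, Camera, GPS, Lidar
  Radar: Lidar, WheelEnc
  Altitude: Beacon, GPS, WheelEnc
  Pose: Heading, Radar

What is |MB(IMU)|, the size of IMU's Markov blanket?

The Markov blanket of a node is its parents, its children, and the other parents of its children.
Pa(IMU) = {}.
Children of IMU: WheelEnc.
Co-parents of IMU (other parents of its children):
  WheelEnc: GPS, Lidar, MapMatch
MB(IMU) = {GPS, Lidar, MapMatch, WheelEnc}, which has 4 nodes.

4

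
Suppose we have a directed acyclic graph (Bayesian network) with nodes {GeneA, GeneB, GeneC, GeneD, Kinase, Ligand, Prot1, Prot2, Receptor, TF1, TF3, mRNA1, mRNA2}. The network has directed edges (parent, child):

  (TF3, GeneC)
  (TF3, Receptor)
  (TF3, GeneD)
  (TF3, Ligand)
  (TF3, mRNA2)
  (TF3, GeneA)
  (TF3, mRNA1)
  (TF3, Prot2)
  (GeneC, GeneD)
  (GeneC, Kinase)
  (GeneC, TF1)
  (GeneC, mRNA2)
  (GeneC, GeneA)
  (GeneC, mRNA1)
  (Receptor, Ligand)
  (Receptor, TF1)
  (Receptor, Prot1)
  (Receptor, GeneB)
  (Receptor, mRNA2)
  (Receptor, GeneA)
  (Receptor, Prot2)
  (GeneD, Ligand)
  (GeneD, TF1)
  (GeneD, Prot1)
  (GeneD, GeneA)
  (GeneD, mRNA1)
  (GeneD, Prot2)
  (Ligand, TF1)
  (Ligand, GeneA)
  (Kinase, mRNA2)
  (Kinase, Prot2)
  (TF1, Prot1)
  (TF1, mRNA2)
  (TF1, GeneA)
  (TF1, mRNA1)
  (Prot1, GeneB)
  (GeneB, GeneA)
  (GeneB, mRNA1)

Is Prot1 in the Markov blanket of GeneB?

Prot1 is a parent of GeneB.
So Prot1 ∈ MB(GeneB).

Yes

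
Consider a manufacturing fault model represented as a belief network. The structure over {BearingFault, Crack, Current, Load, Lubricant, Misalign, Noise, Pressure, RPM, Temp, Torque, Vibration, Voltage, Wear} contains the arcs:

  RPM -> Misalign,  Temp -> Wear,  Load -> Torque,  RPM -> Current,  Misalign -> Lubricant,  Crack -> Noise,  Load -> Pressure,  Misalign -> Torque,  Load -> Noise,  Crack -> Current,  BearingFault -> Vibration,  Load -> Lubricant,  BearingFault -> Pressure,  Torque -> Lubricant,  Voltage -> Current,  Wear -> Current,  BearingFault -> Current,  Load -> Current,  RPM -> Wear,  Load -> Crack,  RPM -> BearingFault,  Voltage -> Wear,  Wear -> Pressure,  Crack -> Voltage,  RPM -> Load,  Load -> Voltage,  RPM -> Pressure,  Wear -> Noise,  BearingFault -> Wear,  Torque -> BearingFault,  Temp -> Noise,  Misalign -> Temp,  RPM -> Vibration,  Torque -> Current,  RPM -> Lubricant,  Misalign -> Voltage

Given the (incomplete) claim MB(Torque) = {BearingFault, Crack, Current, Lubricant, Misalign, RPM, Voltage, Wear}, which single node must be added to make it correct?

The Markov blanket of a node is its parents, its children, and the other parents of its children.
Torque's parents: Load, Misalign.
Children of Torque: BearingFault, Current, Lubricant.
For each child, the remaining parents (spouses of Torque):
  parents(BearingFault) \ {Torque} = {RPM}.
  Lubricant also has parents Load, Misalign, RPM.
  Current also has parents BearingFault, Crack, Load, RPM, Voltage, Wear.
MB(Torque) = {BearingFault, Crack, Current, Load, Lubricant, Misalign, RPM, Voltage, Wear}.
Comparing with the claimed set, Load is missing.

Load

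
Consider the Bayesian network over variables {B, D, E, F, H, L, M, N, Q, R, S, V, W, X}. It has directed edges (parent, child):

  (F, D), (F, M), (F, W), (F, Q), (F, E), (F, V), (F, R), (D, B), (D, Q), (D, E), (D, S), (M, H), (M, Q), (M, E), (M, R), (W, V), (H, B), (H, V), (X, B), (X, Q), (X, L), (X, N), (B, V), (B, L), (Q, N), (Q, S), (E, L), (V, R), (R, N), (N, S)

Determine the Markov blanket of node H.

{B, D, F, M, V, W, X}

Recall MB(v) = parents ∪ children ∪ spouses, where spouses are the other parents of v's children.
H has parent M.
H has children B, V.
Parents of each child, excluding H:
  B also has parents D, X.
  V also has parents B, F, W.
Taking the union gives {B, D, F, M, V, W, X}.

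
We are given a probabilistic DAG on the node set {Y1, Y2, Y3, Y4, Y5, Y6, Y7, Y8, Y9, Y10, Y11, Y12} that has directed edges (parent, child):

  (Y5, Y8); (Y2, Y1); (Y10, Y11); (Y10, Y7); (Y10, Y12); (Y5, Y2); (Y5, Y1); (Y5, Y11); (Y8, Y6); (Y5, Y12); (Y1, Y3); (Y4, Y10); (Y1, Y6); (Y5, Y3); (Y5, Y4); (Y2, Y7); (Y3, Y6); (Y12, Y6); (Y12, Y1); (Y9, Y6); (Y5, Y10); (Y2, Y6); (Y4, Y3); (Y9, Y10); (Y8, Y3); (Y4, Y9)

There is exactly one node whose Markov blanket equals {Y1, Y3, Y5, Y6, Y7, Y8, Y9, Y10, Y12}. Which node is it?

The target node must have every member of {Y1, Y3, Y5, Y6, Y7, Y8, Y9, Y10, Y12} as a parent, child, or co-parent, and no others.
Parents of Y2: Y5; children: Y1, Y6, Y7; co-parents: Y1, Y3, Y5, Y8, Y9, Y10, Y12.
These exactly cover the given set, so the node is Y2.

Y2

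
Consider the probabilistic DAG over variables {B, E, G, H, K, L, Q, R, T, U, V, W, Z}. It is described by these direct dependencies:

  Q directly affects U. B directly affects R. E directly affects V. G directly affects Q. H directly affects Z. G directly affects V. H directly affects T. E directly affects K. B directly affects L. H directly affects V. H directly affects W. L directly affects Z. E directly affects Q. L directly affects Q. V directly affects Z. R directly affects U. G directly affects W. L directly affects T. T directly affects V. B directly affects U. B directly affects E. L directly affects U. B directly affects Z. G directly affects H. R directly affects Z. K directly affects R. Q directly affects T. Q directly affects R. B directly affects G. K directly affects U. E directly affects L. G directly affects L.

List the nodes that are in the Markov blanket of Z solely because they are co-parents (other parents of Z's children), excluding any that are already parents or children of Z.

{}

Z has no children, so it has no co-parents. The set is empty.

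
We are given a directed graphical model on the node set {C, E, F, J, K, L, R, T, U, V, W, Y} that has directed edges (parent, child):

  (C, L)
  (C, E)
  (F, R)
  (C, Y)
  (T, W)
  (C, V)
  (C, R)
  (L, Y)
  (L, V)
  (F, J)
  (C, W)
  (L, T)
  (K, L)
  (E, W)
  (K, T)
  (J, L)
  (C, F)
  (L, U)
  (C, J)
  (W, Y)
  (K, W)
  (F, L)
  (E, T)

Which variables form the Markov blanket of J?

{C, F, K, L}

The Markov blanket of a node is its parents, its children, and the other parents of its children.
Parents of J: C, F.
J has child L.
Co-parents of J (other parents of its children):
  L's other parents are C, F, K.
So the Markov blanket of J is {C, F, K, L}.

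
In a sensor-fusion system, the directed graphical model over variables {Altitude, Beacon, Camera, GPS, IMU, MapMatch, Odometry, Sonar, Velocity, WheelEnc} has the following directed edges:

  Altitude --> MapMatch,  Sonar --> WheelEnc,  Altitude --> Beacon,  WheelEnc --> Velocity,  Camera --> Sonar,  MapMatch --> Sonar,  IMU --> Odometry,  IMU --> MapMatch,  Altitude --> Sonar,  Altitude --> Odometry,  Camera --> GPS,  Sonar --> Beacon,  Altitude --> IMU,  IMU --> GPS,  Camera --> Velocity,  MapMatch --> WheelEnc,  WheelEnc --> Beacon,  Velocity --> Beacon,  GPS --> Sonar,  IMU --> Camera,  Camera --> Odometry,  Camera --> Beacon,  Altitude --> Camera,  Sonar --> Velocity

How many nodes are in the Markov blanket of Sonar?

7

Sonar has parents Altitude, Camera, GPS, MapMatch.
Children of Sonar: Beacon, Velocity, WheelEnc.
For each child, the remaining parents (spouses of Sonar):
  WheelEnc's other parent is MapMatch.
  parents(Velocity) \ {Sonar} = {Camera, WheelEnc}.
  Beacon also has parents Altitude, Camera, Velocity, WheelEnc.
MB(Sonar) = {Altitude, Beacon, Camera, GPS, MapMatch, Velocity, WheelEnc}, which has 7 nodes.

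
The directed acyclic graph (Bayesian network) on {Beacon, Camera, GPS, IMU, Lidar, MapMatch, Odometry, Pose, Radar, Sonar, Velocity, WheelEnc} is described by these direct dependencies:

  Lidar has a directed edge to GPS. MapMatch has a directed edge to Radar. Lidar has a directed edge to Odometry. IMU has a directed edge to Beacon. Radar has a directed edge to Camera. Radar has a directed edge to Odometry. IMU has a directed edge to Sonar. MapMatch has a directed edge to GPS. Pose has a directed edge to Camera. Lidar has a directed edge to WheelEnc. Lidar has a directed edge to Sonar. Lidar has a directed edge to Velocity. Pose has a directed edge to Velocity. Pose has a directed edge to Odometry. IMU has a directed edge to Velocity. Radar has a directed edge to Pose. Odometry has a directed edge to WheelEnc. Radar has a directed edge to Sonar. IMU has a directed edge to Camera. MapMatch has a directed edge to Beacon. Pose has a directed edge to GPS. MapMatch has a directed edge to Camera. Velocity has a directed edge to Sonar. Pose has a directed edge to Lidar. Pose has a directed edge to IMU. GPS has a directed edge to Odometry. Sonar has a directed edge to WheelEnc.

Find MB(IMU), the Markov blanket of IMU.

A node's Markov blanket = Pa ∪ Ch ∪ (parents of Ch other than the node itself).
IMU's children: Beacon, Camera, Sonar, Velocity.
Parents of IMU: Pose.
Parents of each child, excluding IMU:
  parents(Beacon) \ {IMU} = {MapMatch}.
  parents(Velocity) \ {IMU} = {Lidar, Pose}.
  parents(Sonar) \ {IMU} = {Lidar, Radar, Velocity}.
  Camera's other parents are MapMatch, Pose, Radar.
MB(IMU) = {Beacon, Camera, Lidar, MapMatch, Pose, Radar, Sonar, Velocity}.

{Beacon, Camera, Lidar, MapMatch, Pose, Radar, Sonar, Velocity}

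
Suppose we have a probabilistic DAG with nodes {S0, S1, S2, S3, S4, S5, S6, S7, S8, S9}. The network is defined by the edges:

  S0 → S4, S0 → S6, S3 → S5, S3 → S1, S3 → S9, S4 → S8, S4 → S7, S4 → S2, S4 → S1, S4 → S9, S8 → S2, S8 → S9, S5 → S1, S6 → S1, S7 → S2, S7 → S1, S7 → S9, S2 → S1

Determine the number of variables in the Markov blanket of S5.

6

Recall MB(v) = parents ∪ children ∪ spouses, where spouses are the other parents of v's children.
Pa(S5) = {S3}.
Ch(S5) = {S1}.
Co-parents of S5 (other parents of its children):
  S1 also has parents S2, S3, S4, S6, S7.
MB(S5) = {S1, S2, S3, S4, S6, S7}, which has 6 nodes.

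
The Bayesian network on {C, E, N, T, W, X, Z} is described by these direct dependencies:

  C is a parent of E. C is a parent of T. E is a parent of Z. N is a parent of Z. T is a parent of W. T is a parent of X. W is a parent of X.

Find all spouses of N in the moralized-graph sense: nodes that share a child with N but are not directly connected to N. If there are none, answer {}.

Children of N: Z.
  Z: E
Excluding nodes already adjacent to N (Z), the co-parent-only contribution is {E}.

{E}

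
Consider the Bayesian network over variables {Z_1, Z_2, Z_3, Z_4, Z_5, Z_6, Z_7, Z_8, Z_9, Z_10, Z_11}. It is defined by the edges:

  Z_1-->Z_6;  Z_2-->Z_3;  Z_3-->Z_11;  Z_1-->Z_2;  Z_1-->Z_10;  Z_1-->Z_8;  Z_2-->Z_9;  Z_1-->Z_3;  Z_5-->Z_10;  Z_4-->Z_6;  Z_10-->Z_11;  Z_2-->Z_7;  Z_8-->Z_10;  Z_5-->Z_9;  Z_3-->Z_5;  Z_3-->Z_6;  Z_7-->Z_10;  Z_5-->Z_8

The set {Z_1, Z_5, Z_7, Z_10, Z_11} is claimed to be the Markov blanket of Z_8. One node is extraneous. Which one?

Z_11

Z_8's parents: Z_1, Z_5.
Z_8's children: Z_10.
For each child, the remaining parents (spouses of Z_8):
  Z_10 also has parents Z_1, Z_5, Z_7.
MB(Z_8) = {Z_1, Z_5, Z_7, Z_10}.
Z_11 is neither a parent, child, nor co-parent of Z_8, so it does not belong.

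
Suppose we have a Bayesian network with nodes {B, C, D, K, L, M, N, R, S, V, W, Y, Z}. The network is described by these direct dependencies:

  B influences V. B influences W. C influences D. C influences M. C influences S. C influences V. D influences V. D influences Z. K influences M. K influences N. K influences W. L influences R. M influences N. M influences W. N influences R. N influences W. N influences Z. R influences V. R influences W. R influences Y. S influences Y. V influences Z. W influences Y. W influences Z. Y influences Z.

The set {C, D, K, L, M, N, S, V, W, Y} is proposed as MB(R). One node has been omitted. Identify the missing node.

Parents of R: L, N.
Ch(R) = {V, W, Y}.
Co-parents of R (other parents of its children):
  parents(V) \ {R} = {B, C, D}.
  W's other parents are B, K, M, N.
  Y also has parents S, W.
MB(R) = {B, C, D, K, L, M, N, S, V, W, Y}.
Comparing with the claimed set, B is missing.

B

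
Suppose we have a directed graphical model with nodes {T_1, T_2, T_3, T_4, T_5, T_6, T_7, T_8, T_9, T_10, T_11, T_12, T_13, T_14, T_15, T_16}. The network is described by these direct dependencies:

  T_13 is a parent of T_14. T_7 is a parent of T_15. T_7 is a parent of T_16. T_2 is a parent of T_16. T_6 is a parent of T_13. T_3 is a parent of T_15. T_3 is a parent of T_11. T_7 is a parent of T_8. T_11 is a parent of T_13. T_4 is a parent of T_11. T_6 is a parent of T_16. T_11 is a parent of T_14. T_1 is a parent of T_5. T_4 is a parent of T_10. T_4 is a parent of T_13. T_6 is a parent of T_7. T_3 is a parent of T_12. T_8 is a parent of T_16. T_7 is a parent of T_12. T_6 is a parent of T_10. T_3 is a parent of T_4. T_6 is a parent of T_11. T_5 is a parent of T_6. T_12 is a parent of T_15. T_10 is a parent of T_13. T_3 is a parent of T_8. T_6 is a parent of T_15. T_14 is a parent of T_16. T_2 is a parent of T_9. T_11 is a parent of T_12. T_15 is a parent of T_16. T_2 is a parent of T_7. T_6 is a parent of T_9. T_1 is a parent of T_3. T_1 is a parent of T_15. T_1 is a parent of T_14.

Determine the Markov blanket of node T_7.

T_7 has parents T_2, T_6.
Children of T_7: T_8, T_12, T_15, T_16.
Co-parents of T_7 (other parents of its children):
  T_8: T_3
  T_12: T_3, T_11
  T_15: T_1, T_3, T_6, T_12
  T_16: T_2, T_6, T_8, T_14, T_15
MB(T_7) = {T_1, T_2, T_3, T_6, T_8, T_11, T_12, T_14, T_15, T_16}.

{T_1, T_2, T_3, T_6, T_8, T_11, T_12, T_14, T_15, T_16}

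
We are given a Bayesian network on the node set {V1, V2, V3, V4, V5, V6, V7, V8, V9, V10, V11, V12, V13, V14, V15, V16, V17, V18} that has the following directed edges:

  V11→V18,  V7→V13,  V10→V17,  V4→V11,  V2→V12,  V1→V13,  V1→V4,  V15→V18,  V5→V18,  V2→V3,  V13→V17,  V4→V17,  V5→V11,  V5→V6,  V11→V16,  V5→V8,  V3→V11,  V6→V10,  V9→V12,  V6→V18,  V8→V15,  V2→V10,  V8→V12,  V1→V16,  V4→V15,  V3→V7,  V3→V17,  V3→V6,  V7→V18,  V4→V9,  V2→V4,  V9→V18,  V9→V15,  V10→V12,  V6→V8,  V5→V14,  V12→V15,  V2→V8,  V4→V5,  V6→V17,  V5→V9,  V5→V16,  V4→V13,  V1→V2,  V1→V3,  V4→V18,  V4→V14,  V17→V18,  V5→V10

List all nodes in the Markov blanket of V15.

{V4, V5, V6, V7, V8, V9, V11, V12, V17, V18}

A node's Markov blanket = Pa ∪ Ch ∪ (parents of Ch other than the node itself).
Parents of V15: V4, V8, V9, V12.
V15's children: V18.
Co-parents of V15 (other parents of its children):
  V18's other parents are V4, V5, V6, V7, V9, V11, V17.
MB(V15) = {V4, V5, V6, V7, V8, V9, V11, V12, V17, V18}.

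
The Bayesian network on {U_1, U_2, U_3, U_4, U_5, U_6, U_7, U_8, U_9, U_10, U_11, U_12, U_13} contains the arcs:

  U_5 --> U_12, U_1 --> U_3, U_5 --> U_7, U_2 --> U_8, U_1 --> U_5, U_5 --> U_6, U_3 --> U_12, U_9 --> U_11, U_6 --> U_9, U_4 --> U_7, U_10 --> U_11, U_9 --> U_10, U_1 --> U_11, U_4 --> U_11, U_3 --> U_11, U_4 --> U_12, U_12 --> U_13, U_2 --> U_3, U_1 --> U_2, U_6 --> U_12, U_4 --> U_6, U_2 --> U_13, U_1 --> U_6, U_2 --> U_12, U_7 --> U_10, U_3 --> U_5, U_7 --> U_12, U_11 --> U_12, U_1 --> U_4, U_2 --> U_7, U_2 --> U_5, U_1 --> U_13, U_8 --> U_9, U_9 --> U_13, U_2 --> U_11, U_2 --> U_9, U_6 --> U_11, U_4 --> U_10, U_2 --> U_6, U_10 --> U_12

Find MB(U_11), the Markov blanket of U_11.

U_11's children: U_12.
U_11's parents: U_1, U_2, U_3, U_4, U_6, U_9, U_10.
Co-parents of U_11 (other parents of its children):
  U_12: U_2, U_3, U_4, U_5, U_6, U_7, U_10
Taking the union gives {U_1, U_2, U_3, U_4, U_5, U_6, U_7, U_9, U_10, U_12}.

{U_1, U_2, U_3, U_4, U_5, U_6, U_7, U_9, U_10, U_12}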